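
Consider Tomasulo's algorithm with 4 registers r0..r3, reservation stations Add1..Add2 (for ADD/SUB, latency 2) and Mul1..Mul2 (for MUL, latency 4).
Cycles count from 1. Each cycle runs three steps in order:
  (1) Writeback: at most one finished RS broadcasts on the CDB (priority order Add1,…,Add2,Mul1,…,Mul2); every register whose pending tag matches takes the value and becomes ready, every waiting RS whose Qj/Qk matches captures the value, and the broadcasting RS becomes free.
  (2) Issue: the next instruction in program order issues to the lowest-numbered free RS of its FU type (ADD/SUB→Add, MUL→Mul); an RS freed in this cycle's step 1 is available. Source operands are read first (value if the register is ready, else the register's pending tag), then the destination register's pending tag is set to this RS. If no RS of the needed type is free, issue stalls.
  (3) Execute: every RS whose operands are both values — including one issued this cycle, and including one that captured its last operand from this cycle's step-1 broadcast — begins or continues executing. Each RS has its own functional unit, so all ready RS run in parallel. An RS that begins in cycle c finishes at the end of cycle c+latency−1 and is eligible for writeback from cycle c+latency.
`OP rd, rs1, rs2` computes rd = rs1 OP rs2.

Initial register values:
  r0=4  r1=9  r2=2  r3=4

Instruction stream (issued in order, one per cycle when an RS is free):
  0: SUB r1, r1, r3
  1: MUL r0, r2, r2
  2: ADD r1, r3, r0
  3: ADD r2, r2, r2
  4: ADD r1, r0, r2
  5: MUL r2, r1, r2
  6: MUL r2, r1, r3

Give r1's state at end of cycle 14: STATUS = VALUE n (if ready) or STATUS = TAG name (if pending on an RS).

STATUS = VALUE 8

  c1: issue SUB r1<-Add1  regs: r0:4,r1:Add1,r2:2,r3:4
  c2: issue MUL r0<-Mul1  regs: r0:Mul1,r1:Add1,r2:2,r3:4
  c3: CDB Add1=5; issue ADD r1<-Add1  regs: r0:Mul1,r1:Add1,r2:2,r3:4
  c4: issue ADD r2<-Add2  regs: r0:Mul1,r1:Add1,r2:Add2,r3:4
  c5: stall  regs: r0:Mul1,r1:Add1,r2:Add2,r3:4
  c6: CDB Add2=4; issue ADD r1<-Add2  regs: r0:Mul1,r1:Add2,r2:4,r3:4
  c7: CDB Mul1=4; issue MUL r2<-Mul1  regs: r0:4,r1:Add2,r2:Mul1,r3:4
  c8: issue MUL r2<-Mul2  regs: r0:4,r1:Add2,r2:Mul2,r3:4
  c9: CDB Add1=8  regs: r0:4,r1:Add2,r2:Mul2,r3:4
  c10: CDB Add2=8  regs: r0:4,r1:8,r2:Mul2,r3:4
  c11: -  regs: r0:4,r1:8,r2:Mul2,r3:4
  c12: -  regs: r0:4,r1:8,r2:Mul2,r3:4
  c13: -  regs: r0:4,r1:8,r2:Mul2,r3:4
  c14: CDB Mul1=32  regs: r0:4,r1:8,r2:Mul2,r3:4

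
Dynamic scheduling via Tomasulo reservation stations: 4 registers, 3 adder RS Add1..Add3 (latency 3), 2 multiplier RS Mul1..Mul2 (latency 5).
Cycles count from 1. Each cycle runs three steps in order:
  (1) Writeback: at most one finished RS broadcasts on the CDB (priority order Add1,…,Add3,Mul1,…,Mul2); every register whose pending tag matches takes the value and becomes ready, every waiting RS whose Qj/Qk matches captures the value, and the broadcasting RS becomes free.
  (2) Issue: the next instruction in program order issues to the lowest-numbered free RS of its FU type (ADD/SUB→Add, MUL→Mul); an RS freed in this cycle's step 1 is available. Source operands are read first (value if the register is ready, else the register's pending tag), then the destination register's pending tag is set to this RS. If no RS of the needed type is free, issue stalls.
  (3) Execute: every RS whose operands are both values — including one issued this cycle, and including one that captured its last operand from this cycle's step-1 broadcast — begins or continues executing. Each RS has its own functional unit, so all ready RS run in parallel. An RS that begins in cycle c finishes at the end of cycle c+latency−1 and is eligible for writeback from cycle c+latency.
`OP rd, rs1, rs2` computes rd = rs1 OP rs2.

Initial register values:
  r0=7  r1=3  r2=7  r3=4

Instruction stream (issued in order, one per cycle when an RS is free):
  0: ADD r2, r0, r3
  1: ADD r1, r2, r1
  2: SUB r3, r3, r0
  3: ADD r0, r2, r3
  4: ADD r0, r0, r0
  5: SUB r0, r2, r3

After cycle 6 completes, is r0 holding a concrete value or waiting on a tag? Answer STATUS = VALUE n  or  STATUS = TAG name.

  c1: issue ADD r2<-Add1  regs: r0:7,r1:3,r2:Add1,r3:4
  c2: issue ADD r1<-Add2  regs: r0:7,r1:Add2,r2:Add1,r3:4
  c3: issue SUB r3<-Add3  regs: r0:7,r1:Add2,r2:Add1,r3:Add3
  c4: CDB Add1=11; issue ADD r0<-Add1  regs: r0:Add1,r1:Add2,r2:11,r3:Add3
  c5: stall  regs: r0:Add1,r1:Add2,r2:11,r3:Add3
  c6: CDB Add3=-3; issue ADD r0<-Add3  regs: r0:Add3,r1:Add2,r2:11,r3:-3

STATUS = TAG Add3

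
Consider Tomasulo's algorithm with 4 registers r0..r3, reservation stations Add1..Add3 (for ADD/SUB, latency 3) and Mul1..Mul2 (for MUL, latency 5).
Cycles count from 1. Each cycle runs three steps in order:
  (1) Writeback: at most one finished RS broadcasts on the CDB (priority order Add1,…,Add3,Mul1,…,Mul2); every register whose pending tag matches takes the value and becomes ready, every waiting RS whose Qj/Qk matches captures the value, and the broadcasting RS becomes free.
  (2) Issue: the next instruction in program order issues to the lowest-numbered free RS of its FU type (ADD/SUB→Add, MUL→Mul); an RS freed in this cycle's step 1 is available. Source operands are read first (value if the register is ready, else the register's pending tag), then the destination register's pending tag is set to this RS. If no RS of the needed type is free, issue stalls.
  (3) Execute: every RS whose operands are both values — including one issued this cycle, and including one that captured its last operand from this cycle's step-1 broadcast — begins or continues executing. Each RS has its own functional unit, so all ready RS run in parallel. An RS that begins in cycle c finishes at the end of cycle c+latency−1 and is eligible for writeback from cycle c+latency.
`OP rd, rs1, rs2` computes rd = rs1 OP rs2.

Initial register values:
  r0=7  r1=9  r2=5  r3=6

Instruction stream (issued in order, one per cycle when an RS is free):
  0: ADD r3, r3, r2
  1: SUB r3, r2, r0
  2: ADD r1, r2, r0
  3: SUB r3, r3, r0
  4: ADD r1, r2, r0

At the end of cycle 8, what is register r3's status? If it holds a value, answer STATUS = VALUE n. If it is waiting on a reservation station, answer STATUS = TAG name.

STATUS = VALUE -9

c1: issue ADD r3<-Add1 | r0:7,r1:9,r2:5,r3:Add1
c2: issue SUB r3<-Add2 | r0:7,r1:9,r2:5,r3:Add2
c3: issue ADD r1<-Add3 | r0:7,r1:Add3,r2:5,r3:Add2
c4: CDB Add1=11; issue SUB r3<-Add1 | r0:7,r1:Add3,r2:5,r3:Add1
c5: CDB Add2=-2; issue ADD r1<-Add2 | r0:7,r1:Add2,r2:5,r3:Add1
c6: CDB Add3=12 | r0:7,r1:Add2,r2:5,r3:Add1
c7: - | r0:7,r1:Add2,r2:5,r3:Add1
c8: CDB Add1=-9 | r0:7,r1:Add2,r2:5,r3:-9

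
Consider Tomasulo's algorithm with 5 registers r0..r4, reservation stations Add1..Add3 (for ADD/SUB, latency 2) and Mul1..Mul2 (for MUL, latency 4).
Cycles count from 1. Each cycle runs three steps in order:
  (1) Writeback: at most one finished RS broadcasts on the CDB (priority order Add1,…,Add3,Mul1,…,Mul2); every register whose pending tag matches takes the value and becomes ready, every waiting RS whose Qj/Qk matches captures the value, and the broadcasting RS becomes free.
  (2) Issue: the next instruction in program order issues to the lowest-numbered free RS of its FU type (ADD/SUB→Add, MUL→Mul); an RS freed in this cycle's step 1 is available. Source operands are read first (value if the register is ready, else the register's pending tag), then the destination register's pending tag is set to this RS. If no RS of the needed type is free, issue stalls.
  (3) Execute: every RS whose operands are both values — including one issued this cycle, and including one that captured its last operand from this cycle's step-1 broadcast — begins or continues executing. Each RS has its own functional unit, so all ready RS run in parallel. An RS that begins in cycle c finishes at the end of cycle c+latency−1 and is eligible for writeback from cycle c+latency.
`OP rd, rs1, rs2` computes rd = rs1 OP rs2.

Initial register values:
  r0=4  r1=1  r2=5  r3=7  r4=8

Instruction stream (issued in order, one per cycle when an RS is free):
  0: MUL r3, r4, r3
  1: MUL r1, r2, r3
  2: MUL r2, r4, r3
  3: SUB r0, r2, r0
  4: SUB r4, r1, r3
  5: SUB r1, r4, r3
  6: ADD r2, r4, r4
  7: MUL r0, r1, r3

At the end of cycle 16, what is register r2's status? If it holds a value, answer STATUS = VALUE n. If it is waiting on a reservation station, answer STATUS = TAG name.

STATUS = VALUE 448

  c1: issue MUL r3<-Mul1  regs: r0:4,r1:1,r2:5,r3:Mul1,r4:8
  c2: issue MUL r1<-Mul2  regs: r0:4,r1:Mul2,r2:5,r3:Mul1,r4:8
  c3: stall  regs: r0:4,r1:Mul2,r2:5,r3:Mul1,r4:8
  c4: stall  regs: r0:4,r1:Mul2,r2:5,r3:Mul1,r4:8
  c5: CDB Mul1=56; issue MUL r2<-Mul1  regs: r0:4,r1:Mul2,r2:Mul1,r3:56,r4:8
  c6: issue SUB r0<-Add1  regs: r0:Add1,r1:Mul2,r2:Mul1,r3:56,r4:8
  c7: issue SUB r4<-Add2  regs: r0:Add1,r1:Mul2,r2:Mul1,r3:56,r4:Add2
  c8: issue SUB r1<-Add3  regs: r0:Add1,r1:Add3,r2:Mul1,r3:56,r4:Add2
  c9: CDB Mul1=448; stall  regs: r0:Add1,r1:Add3,r2:448,r3:56,r4:Add2
  c10: CDB Mul2=280; stall  regs: r0:Add1,r1:Add3,r2:448,r3:56,r4:Add2
  c11: CDB Add1=444; issue ADD r2<-Add1  regs: r0:444,r1:Add3,r2:Add1,r3:56,r4:Add2
  c12: CDB Add2=224; issue MUL r0<-Mul1  regs: r0:Mul1,r1:Add3,r2:Add1,r3:56,r4:224
  c13: -  regs: r0:Mul1,r1:Add3,r2:Add1,r3:56,r4:224
  c14: CDB Add1=448  regs: r0:Mul1,r1:Add3,r2:448,r3:56,r4:224
  c15: CDB Add3=168  regs: r0:Mul1,r1:168,r2:448,r3:56,r4:224
  c16: -  regs: r0:Mul1,r1:168,r2:448,r3:56,r4:224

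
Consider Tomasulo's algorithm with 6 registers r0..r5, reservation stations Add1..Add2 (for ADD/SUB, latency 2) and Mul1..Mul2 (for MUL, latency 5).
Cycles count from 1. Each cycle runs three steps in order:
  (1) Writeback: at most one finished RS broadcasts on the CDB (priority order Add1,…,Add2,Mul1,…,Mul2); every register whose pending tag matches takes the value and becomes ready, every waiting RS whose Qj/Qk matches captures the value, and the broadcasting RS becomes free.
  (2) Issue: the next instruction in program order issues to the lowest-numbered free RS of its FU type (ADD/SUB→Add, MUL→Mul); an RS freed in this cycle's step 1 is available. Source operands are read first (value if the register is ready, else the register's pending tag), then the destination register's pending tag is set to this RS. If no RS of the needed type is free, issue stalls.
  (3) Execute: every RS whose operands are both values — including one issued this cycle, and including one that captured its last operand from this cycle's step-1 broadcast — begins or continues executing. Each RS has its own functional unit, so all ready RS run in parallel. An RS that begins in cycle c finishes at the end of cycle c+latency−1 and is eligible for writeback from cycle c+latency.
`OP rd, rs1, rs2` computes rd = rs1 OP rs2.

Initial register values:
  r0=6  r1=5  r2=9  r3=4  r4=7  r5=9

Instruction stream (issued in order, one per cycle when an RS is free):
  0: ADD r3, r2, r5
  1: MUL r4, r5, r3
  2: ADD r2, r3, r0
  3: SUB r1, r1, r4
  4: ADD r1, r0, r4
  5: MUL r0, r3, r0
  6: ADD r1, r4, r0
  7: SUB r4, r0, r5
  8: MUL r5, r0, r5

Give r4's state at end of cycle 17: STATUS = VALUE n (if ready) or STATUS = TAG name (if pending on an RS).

  c1: issue ADD r3<-Add1  regs: r0:6,r1:5,r2:9,r3:Add1,r4:7,r5:9
  c2: issue MUL r4<-Mul1  regs: r0:6,r1:5,r2:9,r3:Add1,r4:Mul1,r5:9
  c3: CDB Add1=18; issue ADD r2<-Add1  regs: r0:6,r1:5,r2:Add1,r3:18,r4:Mul1,r5:9
  c4: issue SUB r1<-Add2  regs: r0:6,r1:Add2,r2:Add1,r3:18,r4:Mul1,r5:9
  c5: CDB Add1=24; issue ADD r1<-Add1  regs: r0:6,r1:Add1,r2:24,r3:18,r4:Mul1,r5:9
  c6: issue MUL r0<-Mul2  regs: r0:Mul2,r1:Add1,r2:24,r3:18,r4:Mul1,r5:9
  c7: stall  regs: r0:Mul2,r1:Add1,r2:24,r3:18,r4:Mul1,r5:9
  c8: CDB Mul1=162; stall  regs: r0:Mul2,r1:Add1,r2:24,r3:18,r4:162,r5:9
  c9: stall  regs: r0:Mul2,r1:Add1,r2:24,r3:18,r4:162,r5:9
  c10: CDB Add1=168; issue ADD r1<-Add1  regs: r0:Mul2,r1:Add1,r2:24,r3:18,r4:162,r5:9
  c11: CDB Add2=-157; issue SUB r4<-Add2  regs: r0:Mul2,r1:Add1,r2:24,r3:18,r4:Add2,r5:9
  c12: CDB Mul2=108; issue MUL r5<-Mul1  regs: r0:108,r1:Add1,r2:24,r3:18,r4:Add2,r5:Mul1
  c13: -  regs: r0:108,r1:Add1,r2:24,r3:18,r4:Add2,r5:Mul1
  c14: CDB Add1=270  regs: r0:108,r1:270,r2:24,r3:18,r4:Add2,r5:Mul1
  c15: CDB Add2=99  regs: r0:108,r1:270,r2:24,r3:18,r4:99,r5:Mul1
  c16: -  regs: r0:108,r1:270,r2:24,r3:18,r4:99,r5:Mul1
  c17: CDB Mul1=972  regs: r0:108,r1:270,r2:24,r3:18,r4:99,r5:972

STATUS = VALUE 99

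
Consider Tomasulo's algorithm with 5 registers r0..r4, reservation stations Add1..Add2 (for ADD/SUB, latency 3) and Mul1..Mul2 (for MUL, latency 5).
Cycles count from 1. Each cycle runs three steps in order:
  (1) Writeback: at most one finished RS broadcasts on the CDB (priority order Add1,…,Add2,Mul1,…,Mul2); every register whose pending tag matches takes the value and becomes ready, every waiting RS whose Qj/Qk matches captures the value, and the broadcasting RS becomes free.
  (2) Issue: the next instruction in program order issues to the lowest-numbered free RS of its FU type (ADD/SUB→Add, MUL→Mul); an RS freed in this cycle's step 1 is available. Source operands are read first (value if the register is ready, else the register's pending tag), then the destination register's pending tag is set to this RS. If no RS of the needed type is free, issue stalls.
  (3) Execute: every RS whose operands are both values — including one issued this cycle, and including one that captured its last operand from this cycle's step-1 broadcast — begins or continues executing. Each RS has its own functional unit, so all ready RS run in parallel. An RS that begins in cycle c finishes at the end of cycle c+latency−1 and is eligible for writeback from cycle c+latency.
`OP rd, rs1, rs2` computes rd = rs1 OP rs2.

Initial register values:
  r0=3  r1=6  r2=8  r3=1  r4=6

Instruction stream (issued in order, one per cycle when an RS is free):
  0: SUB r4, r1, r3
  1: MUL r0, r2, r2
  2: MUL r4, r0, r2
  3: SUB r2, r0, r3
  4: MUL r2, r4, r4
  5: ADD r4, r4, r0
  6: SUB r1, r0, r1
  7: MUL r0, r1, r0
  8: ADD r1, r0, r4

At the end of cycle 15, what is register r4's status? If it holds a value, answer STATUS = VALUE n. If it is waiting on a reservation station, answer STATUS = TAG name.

c1: issue SUB r4<-Add1 | r0:3,r1:6,r2:8,r3:1,r4:Add1
c2: issue MUL r0<-Mul1 | r0:Mul1,r1:6,r2:8,r3:1,r4:Add1
c3: issue MUL r4<-Mul2 | r0:Mul1,r1:6,r2:8,r3:1,r4:Mul2
c4: CDB Add1=5; issue SUB r2<-Add1 | r0:Mul1,r1:6,r2:Add1,r3:1,r4:Mul2
c5: stall | r0:Mul1,r1:6,r2:Add1,r3:1,r4:Mul2
c6: stall | r0:Mul1,r1:6,r2:Add1,r3:1,r4:Mul2
c7: CDB Mul1=64; issue MUL r2<-Mul1 | r0:64,r1:6,r2:Mul1,r3:1,r4:Mul2
c8: issue ADD r4<-Add2 | r0:64,r1:6,r2:Mul1,r3:1,r4:Add2
c9: stall | r0:64,r1:6,r2:Mul1,r3:1,r4:Add2
c10: CDB Add1=63; issue SUB r1<-Add1 | r0:64,r1:Add1,r2:Mul1,r3:1,r4:Add2
c11: stall | r0:64,r1:Add1,r2:Mul1,r3:1,r4:Add2
c12: CDB Mul2=512; issue MUL r0<-Mul2 | r0:Mul2,r1:Add1,r2:Mul1,r3:1,r4:Add2
c13: CDB Add1=58; issue ADD r1<-Add1 | r0:Mul2,r1:Add1,r2:Mul1,r3:1,r4:Add2
c14: - | r0:Mul2,r1:Add1,r2:Mul1,r3:1,r4:Add2
c15: CDB Add2=576 | r0:Mul2,r1:Add1,r2:Mul1,r3:1,r4:576

STATUS = VALUE 576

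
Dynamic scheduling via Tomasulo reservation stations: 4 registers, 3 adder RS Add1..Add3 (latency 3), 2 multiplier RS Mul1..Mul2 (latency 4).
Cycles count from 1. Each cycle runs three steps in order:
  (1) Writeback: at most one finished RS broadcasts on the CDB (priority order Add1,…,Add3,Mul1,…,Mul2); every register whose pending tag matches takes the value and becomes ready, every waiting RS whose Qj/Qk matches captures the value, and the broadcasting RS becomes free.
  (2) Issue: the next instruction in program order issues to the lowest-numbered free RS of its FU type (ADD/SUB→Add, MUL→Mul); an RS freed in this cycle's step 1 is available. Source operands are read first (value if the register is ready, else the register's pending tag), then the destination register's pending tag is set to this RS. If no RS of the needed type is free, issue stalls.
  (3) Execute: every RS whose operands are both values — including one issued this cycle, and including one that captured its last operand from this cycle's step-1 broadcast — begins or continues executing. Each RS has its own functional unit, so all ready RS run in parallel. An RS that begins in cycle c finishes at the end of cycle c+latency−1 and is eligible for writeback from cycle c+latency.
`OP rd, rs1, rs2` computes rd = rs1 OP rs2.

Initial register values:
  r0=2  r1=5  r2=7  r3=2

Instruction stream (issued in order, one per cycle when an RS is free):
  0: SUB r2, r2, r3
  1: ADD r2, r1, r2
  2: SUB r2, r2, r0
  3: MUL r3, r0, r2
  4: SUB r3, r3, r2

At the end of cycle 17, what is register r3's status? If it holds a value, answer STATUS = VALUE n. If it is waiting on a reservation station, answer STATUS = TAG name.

c1: issue SUB r2<-Add1 | r0:2,r1:5,r2:Add1,r3:2
c2: issue ADD r2<-Add2 | r0:2,r1:5,r2:Add2,r3:2
c3: issue SUB r2<-Add3 | r0:2,r1:5,r2:Add3,r3:2
c4: CDB Add1=5; issue MUL r3<-Mul1 | r0:2,r1:5,r2:Add3,r3:Mul1
c5: issue SUB r3<-Add1 | r0:2,r1:5,r2:Add3,r3:Add1
c6: - | r0:2,r1:5,r2:Add3,r3:Add1
c7: CDB Add2=10 | r0:2,r1:5,r2:Add3,r3:Add1
c8: - | r0:2,r1:5,r2:Add3,r3:Add1
c9: - | r0:2,r1:5,r2:Add3,r3:Add1
c10: CDB Add3=8 | r0:2,r1:5,r2:8,r3:Add1
c11: - | r0:2,r1:5,r2:8,r3:Add1
c12: - | r0:2,r1:5,r2:8,r3:Add1
c13: - | r0:2,r1:5,r2:8,r3:Add1
c14: CDB Mul1=16 | r0:2,r1:5,r2:8,r3:Add1
c15: - | r0:2,r1:5,r2:8,r3:Add1
c16: - | r0:2,r1:5,r2:8,r3:Add1
c17: CDB Add1=8 | r0:2,r1:5,r2:8,r3:8

STATUS = VALUE 8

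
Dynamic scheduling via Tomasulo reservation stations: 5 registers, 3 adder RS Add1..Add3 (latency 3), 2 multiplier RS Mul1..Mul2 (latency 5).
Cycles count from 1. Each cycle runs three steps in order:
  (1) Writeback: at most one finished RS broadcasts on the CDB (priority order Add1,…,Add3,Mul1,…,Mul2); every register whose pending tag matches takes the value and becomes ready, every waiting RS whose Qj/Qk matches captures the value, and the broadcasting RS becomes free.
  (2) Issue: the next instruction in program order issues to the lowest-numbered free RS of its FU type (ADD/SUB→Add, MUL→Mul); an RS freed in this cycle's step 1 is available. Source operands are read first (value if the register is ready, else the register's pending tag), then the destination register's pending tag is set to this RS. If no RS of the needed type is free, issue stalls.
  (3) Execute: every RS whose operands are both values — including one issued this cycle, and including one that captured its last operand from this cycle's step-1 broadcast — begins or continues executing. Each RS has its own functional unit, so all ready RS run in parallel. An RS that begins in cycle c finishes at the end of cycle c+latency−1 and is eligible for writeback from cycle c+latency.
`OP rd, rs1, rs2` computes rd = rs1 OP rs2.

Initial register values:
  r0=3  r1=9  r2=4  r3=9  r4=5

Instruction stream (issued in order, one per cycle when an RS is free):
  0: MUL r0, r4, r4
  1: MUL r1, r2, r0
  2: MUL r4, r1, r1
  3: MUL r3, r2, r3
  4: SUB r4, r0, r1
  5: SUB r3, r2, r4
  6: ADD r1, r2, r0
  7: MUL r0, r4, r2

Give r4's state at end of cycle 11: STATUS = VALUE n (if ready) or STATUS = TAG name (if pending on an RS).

STATUS = TAG Mul1

c1: issue MUL r0<-Mul1 | r0:Mul1,r1:9,r2:4,r3:9,r4:5
c2: issue MUL r1<-Mul2 | r0:Mul1,r1:Mul2,r2:4,r3:9,r4:5
c3: stall | r0:Mul1,r1:Mul2,r2:4,r3:9,r4:5
c4: stall | r0:Mul1,r1:Mul2,r2:4,r3:9,r4:5
c5: stall | r0:Mul1,r1:Mul2,r2:4,r3:9,r4:5
c6: CDB Mul1=25; issue MUL r4<-Mul1 | r0:25,r1:Mul2,r2:4,r3:9,r4:Mul1
c7: stall | r0:25,r1:Mul2,r2:4,r3:9,r4:Mul1
c8: stall | r0:25,r1:Mul2,r2:4,r3:9,r4:Mul1
c9: stall | r0:25,r1:Mul2,r2:4,r3:9,r4:Mul1
c10: stall | r0:25,r1:Mul2,r2:4,r3:9,r4:Mul1
c11: CDB Mul2=100; issue MUL r3<-Mul2 | r0:25,r1:100,r2:4,r3:Mul2,r4:Mul1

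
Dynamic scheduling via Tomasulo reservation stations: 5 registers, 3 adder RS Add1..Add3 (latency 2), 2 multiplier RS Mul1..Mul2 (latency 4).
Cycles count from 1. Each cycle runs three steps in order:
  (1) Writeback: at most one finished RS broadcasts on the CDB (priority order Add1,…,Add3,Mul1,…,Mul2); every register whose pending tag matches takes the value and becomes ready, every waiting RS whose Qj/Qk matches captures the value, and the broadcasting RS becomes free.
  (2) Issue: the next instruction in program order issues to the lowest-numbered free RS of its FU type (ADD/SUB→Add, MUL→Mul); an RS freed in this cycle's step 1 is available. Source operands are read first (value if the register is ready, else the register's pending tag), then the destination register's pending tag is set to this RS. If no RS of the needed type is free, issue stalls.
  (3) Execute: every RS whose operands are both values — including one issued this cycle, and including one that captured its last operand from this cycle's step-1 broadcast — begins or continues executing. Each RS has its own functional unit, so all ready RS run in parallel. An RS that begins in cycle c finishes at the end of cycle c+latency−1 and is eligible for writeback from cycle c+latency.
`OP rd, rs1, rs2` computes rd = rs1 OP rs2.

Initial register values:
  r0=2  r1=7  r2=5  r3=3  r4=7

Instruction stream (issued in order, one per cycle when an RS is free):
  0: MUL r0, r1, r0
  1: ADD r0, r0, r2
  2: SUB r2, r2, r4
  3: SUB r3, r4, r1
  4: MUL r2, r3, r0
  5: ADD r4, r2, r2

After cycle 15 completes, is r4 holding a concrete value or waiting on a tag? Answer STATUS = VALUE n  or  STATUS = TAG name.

cycle 1: issue MUL r0<-Mul1 // r0:Mul1,r1:7,r2:5,r3:3,r4:7
cycle 2: issue ADD r0<-Add1 // r0:Add1,r1:7,r2:5,r3:3,r4:7
cycle 3: issue SUB r2<-Add2 // r0:Add1,r1:7,r2:Add2,r3:3,r4:7
cycle 4: issue SUB r3<-Add3 // r0:Add1,r1:7,r2:Add2,r3:Add3,r4:7
cycle 5: CDB Add2=-2; issue MUL r2<-Mul2 // r0:Add1,r1:7,r2:Mul2,r3:Add3,r4:7
cycle 6: CDB Add3=0; issue ADD r4<-Add2 // r0:Add1,r1:7,r2:Mul2,r3:0,r4:Add2
cycle 7: CDB Mul1=14 // r0:Add1,r1:7,r2:Mul2,r3:0,r4:Add2
cycle 8: - // r0:Add1,r1:7,r2:Mul2,r3:0,r4:Add2
cycle 9: CDB Add1=19 // r0:19,r1:7,r2:Mul2,r3:0,r4:Add2
cycle 10: - // r0:19,r1:7,r2:Mul2,r3:0,r4:Add2
cycle 11: - // r0:19,r1:7,r2:Mul2,r3:0,r4:Add2
cycle 12: - // r0:19,r1:7,r2:Mul2,r3:0,r4:Add2
cycle 13: CDB Mul2=0 // r0:19,r1:7,r2:0,r3:0,r4:Add2
cycle 14: - // r0:19,r1:7,r2:0,r3:0,r4:Add2
cycle 15: CDB Add2=0 // r0:19,r1:7,r2:0,r3:0,r4:0

STATUS = VALUE 0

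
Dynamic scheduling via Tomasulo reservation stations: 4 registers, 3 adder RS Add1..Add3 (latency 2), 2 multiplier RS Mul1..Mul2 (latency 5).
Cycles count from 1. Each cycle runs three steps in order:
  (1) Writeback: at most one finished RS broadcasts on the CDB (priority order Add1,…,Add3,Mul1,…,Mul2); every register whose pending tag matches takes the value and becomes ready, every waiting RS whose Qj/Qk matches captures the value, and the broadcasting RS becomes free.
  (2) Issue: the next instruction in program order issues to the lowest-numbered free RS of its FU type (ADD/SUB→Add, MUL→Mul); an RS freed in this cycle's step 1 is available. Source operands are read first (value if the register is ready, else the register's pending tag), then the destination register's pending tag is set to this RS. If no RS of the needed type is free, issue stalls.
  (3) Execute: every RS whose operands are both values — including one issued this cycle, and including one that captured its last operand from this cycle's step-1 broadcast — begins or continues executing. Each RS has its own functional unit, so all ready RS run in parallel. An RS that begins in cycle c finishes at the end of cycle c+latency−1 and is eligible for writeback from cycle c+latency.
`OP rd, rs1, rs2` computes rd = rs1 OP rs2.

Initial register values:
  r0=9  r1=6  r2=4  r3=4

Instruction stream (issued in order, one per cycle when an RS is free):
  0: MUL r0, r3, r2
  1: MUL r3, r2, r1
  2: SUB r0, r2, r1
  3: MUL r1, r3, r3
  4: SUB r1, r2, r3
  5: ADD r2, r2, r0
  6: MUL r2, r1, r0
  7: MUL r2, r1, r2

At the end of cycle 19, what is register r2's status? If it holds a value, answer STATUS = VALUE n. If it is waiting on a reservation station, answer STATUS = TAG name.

c1: issue MUL r0<-Mul1 | r0:Mul1,r1:6,r2:4,r3:4
c2: issue MUL r3<-Mul2 | r0:Mul1,r1:6,r2:4,r3:Mul2
c3: issue SUB r0<-Add1 | r0:Add1,r1:6,r2:4,r3:Mul2
c4: stall | r0:Add1,r1:6,r2:4,r3:Mul2
c5: CDB Add1=-2; stall | r0:-2,r1:6,r2:4,r3:Mul2
c6: CDB Mul1=16; issue MUL r1<-Mul1 | r0:-2,r1:Mul1,r2:4,r3:Mul2
c7: CDB Mul2=24; issue SUB r1<-Add1 | r0:-2,r1:Add1,r2:4,r3:24
c8: issue ADD r2<-Add2 | r0:-2,r1:Add1,r2:Add2,r3:24
c9: CDB Add1=-20; issue MUL r2<-Mul2 | r0:-2,r1:-20,r2:Mul2,r3:24
c10: CDB Add2=2; stall | r0:-2,r1:-20,r2:Mul2,r3:24
c11: stall | r0:-2,r1:-20,r2:Mul2,r3:24
c12: CDB Mul1=576; issue MUL r2<-Mul1 | r0:-2,r1:-20,r2:Mul1,r3:24
c13: - | r0:-2,r1:-20,r2:Mul1,r3:24
c14: CDB Mul2=40 | r0:-2,r1:-20,r2:Mul1,r3:24
c15: - | r0:-2,r1:-20,r2:Mul1,r3:24
c16: - | r0:-2,r1:-20,r2:Mul1,r3:24
c17: - | r0:-2,r1:-20,r2:Mul1,r3:24
c18: - | r0:-2,r1:-20,r2:Mul1,r3:24
c19: CDB Mul1=-800 | r0:-2,r1:-20,r2:-800,r3:24

STATUS = VALUE -800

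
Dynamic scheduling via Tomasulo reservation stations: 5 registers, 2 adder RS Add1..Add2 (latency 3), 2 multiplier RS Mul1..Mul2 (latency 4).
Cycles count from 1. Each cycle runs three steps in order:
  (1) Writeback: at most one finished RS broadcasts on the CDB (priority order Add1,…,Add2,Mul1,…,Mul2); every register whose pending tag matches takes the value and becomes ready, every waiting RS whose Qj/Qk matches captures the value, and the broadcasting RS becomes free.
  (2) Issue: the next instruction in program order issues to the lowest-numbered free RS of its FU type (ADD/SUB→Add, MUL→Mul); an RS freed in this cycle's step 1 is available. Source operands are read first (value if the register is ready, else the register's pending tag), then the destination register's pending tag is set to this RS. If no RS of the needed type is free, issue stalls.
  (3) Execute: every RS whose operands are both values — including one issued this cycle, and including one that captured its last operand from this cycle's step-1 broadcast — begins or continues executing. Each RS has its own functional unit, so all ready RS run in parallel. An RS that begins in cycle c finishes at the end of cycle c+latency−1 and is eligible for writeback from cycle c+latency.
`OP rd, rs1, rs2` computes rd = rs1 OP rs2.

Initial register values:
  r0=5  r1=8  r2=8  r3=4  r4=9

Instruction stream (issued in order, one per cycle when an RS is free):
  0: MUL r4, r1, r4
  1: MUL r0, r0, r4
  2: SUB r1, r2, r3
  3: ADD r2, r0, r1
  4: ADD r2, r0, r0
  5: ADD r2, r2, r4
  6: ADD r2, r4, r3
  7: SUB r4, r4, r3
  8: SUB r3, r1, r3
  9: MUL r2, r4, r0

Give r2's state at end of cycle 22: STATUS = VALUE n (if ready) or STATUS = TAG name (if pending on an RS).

STATUS = VALUE 24480

  c1: issue MUL r4<-Mul1  regs: r0:5,r1:8,r2:8,r3:4,r4:Mul1
  c2: issue MUL r0<-Mul2  regs: r0:Mul2,r1:8,r2:8,r3:4,r4:Mul1
  c3: issue SUB r1<-Add1  regs: r0:Mul2,r1:Add1,r2:8,r3:4,r4:Mul1
  c4: issue ADD r2<-Add2  regs: r0:Mul2,r1:Add1,r2:Add2,r3:4,r4:Mul1
  c5: CDB Mul1=72; stall  regs: r0:Mul2,r1:Add1,r2:Add2,r3:4,r4:72
  c6: CDB Add1=4; issue ADD r2<-Add1  regs: r0:Mul2,r1:4,r2:Add1,r3:4,r4:72
  c7: stall  regs: r0:Mul2,r1:4,r2:Add1,r3:4,r4:72
  c8: stall  regs: r0:Mul2,r1:4,r2:Add1,r3:4,r4:72
  c9: CDB Mul2=360; stall  regs: r0:360,r1:4,r2:Add1,r3:4,r4:72
  c10: stall  regs: r0:360,r1:4,r2:Add1,r3:4,r4:72
  c11: stall  regs: r0:360,r1:4,r2:Add1,r3:4,r4:72
  c12: CDB Add1=720; issue ADD r2<-Add1  regs: r0:360,r1:4,r2:Add1,r3:4,r4:72
  c13: CDB Add2=364; issue ADD r2<-Add2  regs: r0:360,r1:4,r2:Add2,r3:4,r4:72
  c14: stall  regs: r0:360,r1:4,r2:Add2,r3:4,r4:72
  c15: CDB Add1=792; issue SUB r4<-Add1  regs: r0:360,r1:4,r2:Add2,r3:4,r4:Add1
  c16: CDB Add2=76; issue SUB r3<-Add2  regs: r0:360,r1:4,r2:76,r3:Add2,r4:Add1
  c17: issue MUL r2<-Mul1  regs: r0:360,r1:4,r2:Mul1,r3:Add2,r4:Add1
  c18: CDB Add1=68  regs: r0:360,r1:4,r2:Mul1,r3:Add2,r4:68
  c19: CDB Add2=0  regs: r0:360,r1:4,r2:Mul1,r3:0,r4:68
  c20: -  regs: r0:360,r1:4,r2:Mul1,r3:0,r4:68
  c21: -  regs: r0:360,r1:4,r2:Mul1,r3:0,r4:68
  c22: CDB Mul1=24480  regs: r0:360,r1:4,r2:24480,r3:0,r4:68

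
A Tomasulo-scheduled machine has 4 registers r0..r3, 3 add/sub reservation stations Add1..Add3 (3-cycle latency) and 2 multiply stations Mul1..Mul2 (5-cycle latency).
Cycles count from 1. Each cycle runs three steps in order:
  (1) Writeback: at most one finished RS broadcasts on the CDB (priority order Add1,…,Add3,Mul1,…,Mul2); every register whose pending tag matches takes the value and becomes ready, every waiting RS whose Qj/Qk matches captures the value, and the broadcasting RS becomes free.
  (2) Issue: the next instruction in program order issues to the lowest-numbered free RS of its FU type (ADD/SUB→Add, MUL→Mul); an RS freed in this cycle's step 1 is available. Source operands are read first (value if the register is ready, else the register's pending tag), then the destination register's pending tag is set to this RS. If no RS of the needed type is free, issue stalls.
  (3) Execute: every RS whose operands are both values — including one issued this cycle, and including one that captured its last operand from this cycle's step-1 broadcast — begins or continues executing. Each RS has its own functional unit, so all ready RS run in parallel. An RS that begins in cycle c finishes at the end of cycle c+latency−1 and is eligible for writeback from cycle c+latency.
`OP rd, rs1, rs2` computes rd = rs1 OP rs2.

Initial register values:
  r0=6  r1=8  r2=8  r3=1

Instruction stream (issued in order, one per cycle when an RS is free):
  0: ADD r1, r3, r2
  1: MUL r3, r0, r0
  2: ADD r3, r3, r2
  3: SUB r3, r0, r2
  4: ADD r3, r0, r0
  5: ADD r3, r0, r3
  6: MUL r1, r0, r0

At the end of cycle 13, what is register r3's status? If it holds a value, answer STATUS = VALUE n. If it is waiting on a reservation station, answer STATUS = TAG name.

STATUS = VALUE 18

c1: issue ADD r1<-Add1 | r0:6,r1:Add1,r2:8,r3:1
c2: issue MUL r3<-Mul1 | r0:6,r1:Add1,r2:8,r3:Mul1
c3: issue ADD r3<-Add2 | r0:6,r1:Add1,r2:8,r3:Add2
c4: CDB Add1=9; issue SUB r3<-Add1 | r0:6,r1:9,r2:8,r3:Add1
c5: issue ADD r3<-Add3 | r0:6,r1:9,r2:8,r3:Add3
c6: stall | r0:6,r1:9,r2:8,r3:Add3
c7: CDB Add1=-2; issue ADD r3<-Add1 | r0:6,r1:9,r2:8,r3:Add1
c8: CDB Add3=12; issue MUL r1<-Mul2 | r0:6,r1:Mul2,r2:8,r3:Add1
c9: CDB Mul1=36 | r0:6,r1:Mul2,r2:8,r3:Add1
c10: - | r0:6,r1:Mul2,r2:8,r3:Add1
c11: CDB Add1=18 | r0:6,r1:Mul2,r2:8,r3:18
c12: CDB Add2=44 | r0:6,r1:Mul2,r2:8,r3:18
c13: CDB Mul2=36 | r0:6,r1:36,r2:8,r3:18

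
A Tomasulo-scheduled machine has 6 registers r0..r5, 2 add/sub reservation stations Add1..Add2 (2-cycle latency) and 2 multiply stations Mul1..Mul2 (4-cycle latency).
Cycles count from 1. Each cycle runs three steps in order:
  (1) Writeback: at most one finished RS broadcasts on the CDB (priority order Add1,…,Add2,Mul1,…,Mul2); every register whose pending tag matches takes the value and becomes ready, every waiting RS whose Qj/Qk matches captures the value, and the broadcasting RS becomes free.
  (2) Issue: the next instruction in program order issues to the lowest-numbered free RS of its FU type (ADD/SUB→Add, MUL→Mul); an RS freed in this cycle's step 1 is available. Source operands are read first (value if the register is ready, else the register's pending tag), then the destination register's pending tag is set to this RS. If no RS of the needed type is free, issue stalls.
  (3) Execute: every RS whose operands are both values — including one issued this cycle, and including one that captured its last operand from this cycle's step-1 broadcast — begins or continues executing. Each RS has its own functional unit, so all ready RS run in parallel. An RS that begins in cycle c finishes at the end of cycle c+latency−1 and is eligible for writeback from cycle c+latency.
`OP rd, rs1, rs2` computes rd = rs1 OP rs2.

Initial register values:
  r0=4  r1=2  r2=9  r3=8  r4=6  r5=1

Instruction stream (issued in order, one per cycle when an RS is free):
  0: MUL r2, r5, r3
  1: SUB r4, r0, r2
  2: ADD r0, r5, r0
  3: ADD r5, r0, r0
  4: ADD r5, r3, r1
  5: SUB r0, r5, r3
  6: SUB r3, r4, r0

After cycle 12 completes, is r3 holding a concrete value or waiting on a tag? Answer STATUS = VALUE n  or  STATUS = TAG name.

c1: issue MUL r2<-Mul1 | r0:4,r1:2,r2:Mul1,r3:8,r4:6,r5:1
c2: issue SUB r4<-Add1 | r0:4,r1:2,r2:Mul1,r3:8,r4:Add1,r5:1
c3: issue ADD r0<-Add2 | r0:Add2,r1:2,r2:Mul1,r3:8,r4:Add1,r5:1
c4: stall | r0:Add2,r1:2,r2:Mul1,r3:8,r4:Add1,r5:1
c5: CDB Add2=5; issue ADD r5<-Add2 | r0:5,r1:2,r2:Mul1,r3:8,r4:Add1,r5:Add2
c6: CDB Mul1=8; stall | r0:5,r1:2,r2:8,r3:8,r4:Add1,r5:Add2
c7: CDB Add2=10; issue ADD r5<-Add2 | r0:5,r1:2,r2:8,r3:8,r4:Add1,r5:Add2
c8: CDB Add1=-4; issue SUB r0<-Add1 | r0:Add1,r1:2,r2:8,r3:8,r4:-4,r5:Add2
c9: CDB Add2=10; issue SUB r3<-Add2 | r0:Add1,r1:2,r2:8,r3:Add2,r4:-4,r5:10
c10: - | r0:Add1,r1:2,r2:8,r3:Add2,r4:-4,r5:10
c11: CDB Add1=2 | r0:2,r1:2,r2:8,r3:Add2,r4:-4,r5:10
c12: - | r0:2,r1:2,r2:8,r3:Add2,r4:-4,r5:10

STATUS = TAG Add2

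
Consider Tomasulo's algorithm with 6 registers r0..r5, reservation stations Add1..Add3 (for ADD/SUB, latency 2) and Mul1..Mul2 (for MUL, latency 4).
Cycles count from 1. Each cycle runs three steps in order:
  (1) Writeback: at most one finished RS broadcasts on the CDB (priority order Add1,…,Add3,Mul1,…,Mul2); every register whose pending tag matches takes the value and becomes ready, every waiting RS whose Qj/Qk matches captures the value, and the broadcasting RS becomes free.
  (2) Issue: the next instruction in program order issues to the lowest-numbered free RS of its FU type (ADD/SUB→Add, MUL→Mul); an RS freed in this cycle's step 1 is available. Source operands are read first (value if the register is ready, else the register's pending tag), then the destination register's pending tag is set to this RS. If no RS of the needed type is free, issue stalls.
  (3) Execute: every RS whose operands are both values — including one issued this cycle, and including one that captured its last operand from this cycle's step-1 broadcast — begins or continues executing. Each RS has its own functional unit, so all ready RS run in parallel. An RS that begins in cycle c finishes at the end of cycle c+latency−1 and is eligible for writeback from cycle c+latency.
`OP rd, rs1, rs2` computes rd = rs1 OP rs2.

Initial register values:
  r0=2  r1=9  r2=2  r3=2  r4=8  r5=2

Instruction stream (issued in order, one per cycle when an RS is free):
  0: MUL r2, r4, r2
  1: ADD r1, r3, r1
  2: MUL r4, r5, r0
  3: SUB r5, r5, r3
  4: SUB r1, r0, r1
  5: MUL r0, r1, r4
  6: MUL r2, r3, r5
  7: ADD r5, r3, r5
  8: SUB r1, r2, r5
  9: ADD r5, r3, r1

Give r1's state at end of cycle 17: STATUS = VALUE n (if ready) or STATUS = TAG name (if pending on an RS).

c1: issue MUL r2<-Mul1 | r0:2,r1:9,r2:Mul1,r3:2,r4:8,r5:2
c2: issue ADD r1<-Add1 | r0:2,r1:Add1,r2:Mul1,r3:2,r4:8,r5:2
c3: issue MUL r4<-Mul2 | r0:2,r1:Add1,r2:Mul1,r3:2,r4:Mul2,r5:2
c4: CDB Add1=11; issue SUB r5<-Add1 | r0:2,r1:11,r2:Mul1,r3:2,r4:Mul2,r5:Add1
c5: CDB Mul1=16; issue SUB r1<-Add2 | r0:2,r1:Add2,r2:16,r3:2,r4:Mul2,r5:Add1
c6: CDB Add1=0; issue MUL r0<-Mul1 | r0:Mul1,r1:Add2,r2:16,r3:2,r4:Mul2,r5:0
c7: CDB Add2=-9; stall | r0:Mul1,r1:-9,r2:16,r3:2,r4:Mul2,r5:0
c8: CDB Mul2=4; issue MUL r2<-Mul2 | r0:Mul1,r1:-9,r2:Mul2,r3:2,r4:4,r5:0
c9: issue ADD r5<-Add1 | r0:Mul1,r1:-9,r2:Mul2,r3:2,r4:4,r5:Add1
c10: issue SUB r1<-Add2 | r0:Mul1,r1:Add2,r2:Mul2,r3:2,r4:4,r5:Add1
c11: CDB Add1=2; issue ADD r5<-Add1 | r0:Mul1,r1:Add2,r2:Mul2,r3:2,r4:4,r5:Add1
c12: CDB Mul1=-36 | r0:-36,r1:Add2,r2:Mul2,r3:2,r4:4,r5:Add1
c13: CDB Mul2=0 | r0:-36,r1:Add2,r2:0,r3:2,r4:4,r5:Add1
c14: - | r0:-36,r1:Add2,r2:0,r3:2,r4:4,r5:Add1
c15: CDB Add2=-2 | r0:-36,r1:-2,r2:0,r3:2,r4:4,r5:Add1
c16: - | r0:-36,r1:-2,r2:0,r3:2,r4:4,r5:Add1
c17: CDB Add1=0 | r0:-36,r1:-2,r2:0,r3:2,r4:4,r5:0

STATUS = VALUE -2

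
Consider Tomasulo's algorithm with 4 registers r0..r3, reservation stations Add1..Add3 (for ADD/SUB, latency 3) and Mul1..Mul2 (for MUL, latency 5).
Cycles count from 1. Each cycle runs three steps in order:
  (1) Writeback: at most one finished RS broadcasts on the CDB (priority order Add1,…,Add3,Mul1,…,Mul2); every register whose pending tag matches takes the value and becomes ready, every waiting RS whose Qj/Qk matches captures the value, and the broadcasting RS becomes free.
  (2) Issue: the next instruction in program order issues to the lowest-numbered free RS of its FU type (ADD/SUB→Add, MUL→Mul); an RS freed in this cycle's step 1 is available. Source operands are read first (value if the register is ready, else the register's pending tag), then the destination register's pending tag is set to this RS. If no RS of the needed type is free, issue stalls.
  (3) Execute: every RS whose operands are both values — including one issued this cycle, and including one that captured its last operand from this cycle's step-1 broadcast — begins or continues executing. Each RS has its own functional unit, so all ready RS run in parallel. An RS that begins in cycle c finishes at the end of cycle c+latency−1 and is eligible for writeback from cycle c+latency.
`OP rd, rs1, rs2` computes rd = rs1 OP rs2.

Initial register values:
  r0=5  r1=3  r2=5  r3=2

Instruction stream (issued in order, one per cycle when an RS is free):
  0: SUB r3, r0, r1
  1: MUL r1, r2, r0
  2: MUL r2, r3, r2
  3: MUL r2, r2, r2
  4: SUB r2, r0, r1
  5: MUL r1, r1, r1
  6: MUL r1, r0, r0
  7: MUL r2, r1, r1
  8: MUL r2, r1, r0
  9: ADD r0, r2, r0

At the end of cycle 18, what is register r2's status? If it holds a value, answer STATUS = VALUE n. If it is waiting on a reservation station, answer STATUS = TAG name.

c1: issue SUB r3<-Add1 | r0:5,r1:3,r2:5,r3:Add1
c2: issue MUL r1<-Mul1 | r0:5,r1:Mul1,r2:5,r3:Add1
c3: issue MUL r2<-Mul2 | r0:5,r1:Mul1,r2:Mul2,r3:Add1
c4: CDB Add1=2; stall | r0:5,r1:Mul1,r2:Mul2,r3:2
c5: stall | r0:5,r1:Mul1,r2:Mul2,r3:2
c6: stall | r0:5,r1:Mul1,r2:Mul2,r3:2
c7: CDB Mul1=25; issue MUL r2<-Mul1 | r0:5,r1:25,r2:Mul1,r3:2
c8: issue SUB r2<-Add1 | r0:5,r1:25,r2:Add1,r3:2
c9: CDB Mul2=10; issue MUL r1<-Mul2 | r0:5,r1:Mul2,r2:Add1,r3:2
c10: stall | r0:5,r1:Mul2,r2:Add1,r3:2
c11: CDB Add1=-20; stall | r0:5,r1:Mul2,r2:-20,r3:2
c12: stall | r0:5,r1:Mul2,r2:-20,r3:2
c13: stall | r0:5,r1:Mul2,r2:-20,r3:2
c14: CDB Mul1=100; issue MUL r1<-Mul1 | r0:5,r1:Mul1,r2:-20,r3:2
c15: CDB Mul2=625; issue MUL r2<-Mul2 | r0:5,r1:Mul1,r2:Mul2,r3:2
c16: stall | r0:5,r1:Mul1,r2:Mul2,r3:2
c17: stall | r0:5,r1:Mul1,r2:Mul2,r3:2
c18: stall | r0:5,r1:Mul1,r2:Mul2,r3:2

STATUS = TAG Mul2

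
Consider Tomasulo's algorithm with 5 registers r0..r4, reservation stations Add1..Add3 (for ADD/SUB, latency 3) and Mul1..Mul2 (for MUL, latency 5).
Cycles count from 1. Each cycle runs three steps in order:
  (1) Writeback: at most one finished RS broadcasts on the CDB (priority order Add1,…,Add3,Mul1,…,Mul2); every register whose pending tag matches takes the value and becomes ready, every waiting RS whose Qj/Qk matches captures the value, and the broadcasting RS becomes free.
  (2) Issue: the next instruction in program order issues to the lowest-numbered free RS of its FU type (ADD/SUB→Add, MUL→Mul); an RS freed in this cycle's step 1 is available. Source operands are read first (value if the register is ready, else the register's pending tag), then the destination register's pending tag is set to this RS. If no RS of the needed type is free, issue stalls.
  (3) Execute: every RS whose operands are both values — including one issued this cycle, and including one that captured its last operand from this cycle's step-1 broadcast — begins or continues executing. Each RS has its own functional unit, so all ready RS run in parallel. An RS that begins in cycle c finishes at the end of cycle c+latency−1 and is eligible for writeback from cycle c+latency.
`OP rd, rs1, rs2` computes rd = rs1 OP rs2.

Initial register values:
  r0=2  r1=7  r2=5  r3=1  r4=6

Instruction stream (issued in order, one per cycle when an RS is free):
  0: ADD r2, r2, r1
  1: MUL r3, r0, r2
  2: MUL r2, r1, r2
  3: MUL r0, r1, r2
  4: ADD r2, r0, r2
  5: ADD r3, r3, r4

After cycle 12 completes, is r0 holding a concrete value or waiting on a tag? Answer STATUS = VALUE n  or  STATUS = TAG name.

STATUS = TAG Mul1

c1: issue ADD r2<-Add1 | r0:2,r1:7,r2:Add1,r3:1,r4:6
c2: issue MUL r3<-Mul1 | r0:2,r1:7,r2:Add1,r3:Mul1,r4:6
c3: issue MUL r2<-Mul2 | r0:2,r1:7,r2:Mul2,r3:Mul1,r4:6
c4: CDB Add1=12; stall | r0:2,r1:7,r2:Mul2,r3:Mul1,r4:6
c5: stall | r0:2,r1:7,r2:Mul2,r3:Mul1,r4:6
c6: stall | r0:2,r1:7,r2:Mul2,r3:Mul1,r4:6
c7: stall | r0:2,r1:7,r2:Mul2,r3:Mul1,r4:6
c8: stall | r0:2,r1:7,r2:Mul2,r3:Mul1,r4:6
c9: CDB Mul1=24; issue MUL r0<-Mul1 | r0:Mul1,r1:7,r2:Mul2,r3:24,r4:6
c10: CDB Mul2=84; issue ADD r2<-Add1 | r0:Mul1,r1:7,r2:Add1,r3:24,r4:6
c11: issue ADD r3<-Add2 | r0:Mul1,r1:7,r2:Add1,r3:Add2,r4:6
c12: - | r0:Mul1,r1:7,r2:Add1,r3:Add2,r4:6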